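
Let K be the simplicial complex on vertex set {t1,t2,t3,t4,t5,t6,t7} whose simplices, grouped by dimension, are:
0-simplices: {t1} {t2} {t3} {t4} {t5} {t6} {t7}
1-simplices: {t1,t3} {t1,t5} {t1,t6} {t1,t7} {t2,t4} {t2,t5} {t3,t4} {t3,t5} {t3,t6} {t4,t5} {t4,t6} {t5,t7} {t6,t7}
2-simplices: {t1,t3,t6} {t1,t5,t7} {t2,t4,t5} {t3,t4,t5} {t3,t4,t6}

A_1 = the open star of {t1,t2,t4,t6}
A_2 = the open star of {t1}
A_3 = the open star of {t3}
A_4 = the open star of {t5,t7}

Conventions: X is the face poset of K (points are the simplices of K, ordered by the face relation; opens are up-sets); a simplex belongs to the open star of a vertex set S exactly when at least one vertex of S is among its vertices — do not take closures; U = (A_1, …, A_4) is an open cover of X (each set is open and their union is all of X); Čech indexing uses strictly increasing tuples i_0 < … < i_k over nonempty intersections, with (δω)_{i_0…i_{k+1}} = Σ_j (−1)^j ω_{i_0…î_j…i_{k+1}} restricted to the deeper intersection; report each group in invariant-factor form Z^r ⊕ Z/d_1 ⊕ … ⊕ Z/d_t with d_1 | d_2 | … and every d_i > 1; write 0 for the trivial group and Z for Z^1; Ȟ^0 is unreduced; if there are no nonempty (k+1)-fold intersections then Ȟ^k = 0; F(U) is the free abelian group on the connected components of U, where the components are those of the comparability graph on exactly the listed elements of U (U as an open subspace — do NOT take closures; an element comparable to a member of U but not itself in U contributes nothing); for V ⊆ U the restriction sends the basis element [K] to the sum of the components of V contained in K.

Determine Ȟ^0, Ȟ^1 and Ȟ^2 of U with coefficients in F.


nerve simplices:
  A1={{t1},{t2},{t4},{t6},{t1,t3},{t1,t5},{t1,t6},{t1,t7},{t2,t4},{t2,t5},{t3,t4},{t3,t6},{t4,t5},{t4,t6},{t6,t7},{t1,t3,t6},{t1,t5,t7},{t2,t4,t5},{t3,t4,t5},{t3,t4,t6}} A2={{t1},{t1,t3},{t1,t5},{t1,t6},{t1,t7},{t1,t3,t6},{t1,t5,t7}} A3={{t3},{t1,t3},{t3,t4},{t3,t5},{t3,t6},{t1,t3,t6},{t3,t4,t5},{t3,t4,t6}} A4={{t5},{t7},{t1,t5},{t1,t7},{t2,t5},{t3,t5},{t4,t5},{t5,t7},{t6,t7},{t1,t5,t7},{t2,t4,t5},{t3,t4,t5}}
  A12={{t1},{t1,t3},{t1,t5},{t1,t6},{t1,t7},{t1,t3,t6},{t1,t5,t7}} A13={{t1,t3},{t3,t4},{t3,t6},{t1,t3,t6},{t3,t4,t5},{t3,t4,t6}} A14={{t1,t5},{t1,t7},{t2,t5},{t4,t5},{t6,t7},{t1,t5,t7},{t2,t4,t5},{t3,t4,t5}} A23={{t1,t3},{t1,t3,t6}} A24={{t1,t5},{t1,t7},{t1,t5,t7}} A34={{t3,t5},{t3,t4,t5}}
  A123={{t1,t3},{t1,t3,t6}} A124={{t1,t5},{t1,t7},{t1,t5,t7}} A134={{t3,t4,t5}}
components per intersection:
  A1: {{t1},{t2},{t4},{t6},{t1,t3},{t1,t5},{t1,t6},{t1,t7},{t2,t4},{t2,t5},{t3,t4},{t3,t6},{t4,t5},{t4,t6},{t6,t7},{t1,t3,t6},{t1,t5,t7},{t2,t4,t5},{t3,t4,t5},{t3,t4,t6}}
  A2: {{t1},{t1,t3},{t1,t5},{t1,t6},{t1,t7},{t1,t3,t6},{t1,t5,t7}}
  A3: {{t3},{t1,t3},{t3,t4},{t3,t5},{t3,t6},{t1,t3,t6},{t3,t4,t5},{t3,t4,t6}}
  A4: {{t5},{t7},{t1,t5},{t1,t7},{t2,t5},{t3,t5},{t4,t5},{t5,t7},{t6,t7},{t1,t5,t7},{t2,t4,t5},{t3,t4,t5}}
  A12: {{t1},{t1,t3},{t1,t5},{t1,t6},{t1,t7},{t1,t3,t6},{t1,t5,t7}}
  A13: {{t1,t3},{t3,t4},{t3,t6},{t1,t3,t6},{t3,t4,t5},{t3,t4,t6}}
  A14: {{t1,t5},{t1,t7},{t1,t5,t7}} {{t2,t5},{t4,t5},{t2,t4,t5},{t3,t4,t5}} {{t6,t7}}
  A23: {{t1,t3},{t1,t3,t6}}
  A24: {{t1,t5},{t1,t7},{t1,t5,t7}}
  A34: {{t3,t5},{t3,t4,t5}}
  A123: {{t1,t3},{t1,t3,t6}}
  A124: {{t1,t5},{t1,t7},{t1,t5,t7}}
  A134: {{t3,t4,t5}}
C dims 4,8,3; δ0: rk 3, SNF 1^3; δ1: rk 3, SNF 1^3
degree 0: 4−3−0 = 1 → Ȟ^0 ≅ Z
degree 1: 8−3−3 = 2 → Ȟ^1 ≅ Z^2
degree 2: 3−0−3 = 0 → Ȟ^2 ≅ 0

Ȟ^0 = Z,  Ȟ^1 = Z^2,  Ȟ^2 = 0


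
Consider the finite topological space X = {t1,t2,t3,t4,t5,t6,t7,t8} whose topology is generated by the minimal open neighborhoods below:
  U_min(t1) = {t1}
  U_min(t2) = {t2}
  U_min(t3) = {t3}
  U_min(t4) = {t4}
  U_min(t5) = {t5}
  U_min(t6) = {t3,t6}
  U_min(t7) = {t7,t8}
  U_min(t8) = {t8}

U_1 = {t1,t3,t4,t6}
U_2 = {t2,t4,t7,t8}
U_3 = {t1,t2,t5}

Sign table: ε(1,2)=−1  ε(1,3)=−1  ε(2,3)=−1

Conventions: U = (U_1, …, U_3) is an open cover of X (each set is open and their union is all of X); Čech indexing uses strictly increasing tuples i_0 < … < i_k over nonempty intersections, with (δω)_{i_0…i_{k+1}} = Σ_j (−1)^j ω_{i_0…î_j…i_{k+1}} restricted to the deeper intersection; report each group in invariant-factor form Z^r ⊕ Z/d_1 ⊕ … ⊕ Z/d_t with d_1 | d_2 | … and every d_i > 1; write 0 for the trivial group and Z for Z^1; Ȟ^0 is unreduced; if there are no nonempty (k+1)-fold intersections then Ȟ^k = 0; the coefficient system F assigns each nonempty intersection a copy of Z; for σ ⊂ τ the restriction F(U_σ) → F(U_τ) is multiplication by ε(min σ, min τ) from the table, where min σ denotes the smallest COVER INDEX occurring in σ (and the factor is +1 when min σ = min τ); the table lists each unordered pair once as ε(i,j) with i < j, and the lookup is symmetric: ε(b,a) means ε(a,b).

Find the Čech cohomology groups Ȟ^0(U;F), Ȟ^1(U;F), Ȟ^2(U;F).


Ȟ^0 ≅ 0, Ȟ^1 ≅ Z/2, Ȟ^2 ≅ 0

nonempty intersections:
  U12={t4} U13={t1} U23={t2}
C dims 3,3; δ0: rk 3, SNF 1^2·2
Ȟ^0: (3−3)−0=0 ⇒ 0
Ȟ^1: (3−0)−3=0 plus torsion [2] ⇒ Z/2
Ȟ^2: (0−0)−0=0 ⇒ 0


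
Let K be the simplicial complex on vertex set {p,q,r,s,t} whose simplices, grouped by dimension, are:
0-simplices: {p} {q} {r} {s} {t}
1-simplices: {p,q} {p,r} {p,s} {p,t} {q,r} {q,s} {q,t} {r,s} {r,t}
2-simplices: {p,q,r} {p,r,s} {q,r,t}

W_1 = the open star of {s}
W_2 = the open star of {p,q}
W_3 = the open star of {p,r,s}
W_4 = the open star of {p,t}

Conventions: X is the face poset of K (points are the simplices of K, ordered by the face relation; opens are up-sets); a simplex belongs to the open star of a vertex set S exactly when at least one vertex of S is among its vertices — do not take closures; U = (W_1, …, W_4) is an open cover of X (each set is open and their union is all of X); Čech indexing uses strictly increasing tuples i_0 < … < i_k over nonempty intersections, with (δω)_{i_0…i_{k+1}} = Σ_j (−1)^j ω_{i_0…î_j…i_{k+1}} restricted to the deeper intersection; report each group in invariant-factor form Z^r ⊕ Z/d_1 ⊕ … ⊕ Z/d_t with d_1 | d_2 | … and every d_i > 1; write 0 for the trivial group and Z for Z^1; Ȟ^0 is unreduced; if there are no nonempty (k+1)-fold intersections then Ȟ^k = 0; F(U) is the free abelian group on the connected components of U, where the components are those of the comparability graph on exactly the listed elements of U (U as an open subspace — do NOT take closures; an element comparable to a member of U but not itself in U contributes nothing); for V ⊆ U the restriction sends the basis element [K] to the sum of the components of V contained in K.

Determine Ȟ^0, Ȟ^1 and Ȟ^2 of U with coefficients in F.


cover nerve:
  W1={{s},{p,s},{q,s},{r,s},{p,r,s}} W2={{p},{q},{p,q},{p,r},{p,s},{p,t},{q,r},{q,s},{q,t},{p,q,r},{p,r,s},{q,r,t}} W3={{p},{r},{s},{p,q},{p,r},{p,s},{p,t},{q,r},{q,s},{r,s},{r,t},{p,q,r},{p,r,s},{q,r,t}} W4={{p},{t},{p,q},{p,r},{p,s},{p,t},{q,t},{r,t},{p,q,r},{p,r,s},{q,r,t}}
  W12={{p,s},{q,s},{p,r,s}} W13={{s},{p,s},{q,s},{r,s},{p,r,s}} W14={{p,s},{p,r,s}} W23={{p},{p,q},{p,r},{p,s},{p,t},{q,r},{q,s},{p,q,r},{p,r,s},{q,r,t}} W24={{p},{p,q},{p,r},{p,s},{p,t},{q,t},{p,q,r},{p,r,s},{q,r,t}} W34={{p},{p,q},{p,r},{p,s},{p,t},{r,t},{p,q,r},{p,r,s},{q,r,t}}
  W123={{p,s},{q,s},{p,r,s}} W124={{p,s},{p,r,s}} W134={{p,s},{p,r,s}} W234={{p},{p,q},{p,r},{p,s},{p,t},{p,q,r},{p,r,s},{q,r,t}}
  W1234={{p,s},{p,r,s}}
components per intersection:
  W1: {{s},{p,s},{q,s},{r,s},{p,r,s}}
  W2: {{p},{q},{p,q},{p,r},{p,s},{p,t},{q,r},{q,s},{q,t},{p,q,r},{p,r,s},{q,r,t}}
  W3: {{p},{r},{s},{p,q},{p,r},{p,s},{p,t},{q,r},{q,s},{r,s},{r,t},{p,q,r},{p,r,s},{q,r,t}}
  W4: {{p},{t},{p,q},{p,r},{p,s},{p,t},{q,t},{r,t},{p,q,r},{p,r,s},{q,r,t}}
  W12: {{p,s},{p,r,s}} {{q,s}}
  W13: {{s},{p,s},{q,s},{r,s},{p,r,s}}
  W14: {{p,s},{p,r,s}}
  W23: {{p},{p,q},{p,r},{p,s},{p,t},{q,r},{p,q,r},{p,r,s},{q,r,t}} {{q,s}}
  W24: {{p},{p,q},{p,r},{p,s},{p,t},{p,q,r},{p,r,s}} {{q,t},{q,r,t}}
  W34: {{p},{p,q},{p,r},{p,s},{p,t},{p,q,r},{p,r,s}} {{r,t},{q,r,t}}
  W123: {{p,s},{p,r,s}} {{q,s}}
  W124: {{p,s},{p,r,s}}
  W134: {{p,s},{p,r,s}}
  W234: {{p},{p,q},{p,r},{p,s},{p,t},{p,q,r},{p,r,s}} {{q,r,t}}
  W1234: {{p,s},{p,r,s}}
C dims 4,10,6,1; δ0: rk 3, SNF 1^3; δ1: rk 5, SNF 1^5; δ2: rk 1, SNF 1^1
Ȟ^0: (4−3)−0=1 ⇒ Z
Ȟ^1: (10−5)−3=2 ⇒ Z^2
Ȟ^2: (6−1)−5=0 ⇒ 0

Ȟ^0(U;F) ≅ Z, Ȟ^1(U;F) ≅ Z^2 and Ȟ^2(U;F) ≅ 0


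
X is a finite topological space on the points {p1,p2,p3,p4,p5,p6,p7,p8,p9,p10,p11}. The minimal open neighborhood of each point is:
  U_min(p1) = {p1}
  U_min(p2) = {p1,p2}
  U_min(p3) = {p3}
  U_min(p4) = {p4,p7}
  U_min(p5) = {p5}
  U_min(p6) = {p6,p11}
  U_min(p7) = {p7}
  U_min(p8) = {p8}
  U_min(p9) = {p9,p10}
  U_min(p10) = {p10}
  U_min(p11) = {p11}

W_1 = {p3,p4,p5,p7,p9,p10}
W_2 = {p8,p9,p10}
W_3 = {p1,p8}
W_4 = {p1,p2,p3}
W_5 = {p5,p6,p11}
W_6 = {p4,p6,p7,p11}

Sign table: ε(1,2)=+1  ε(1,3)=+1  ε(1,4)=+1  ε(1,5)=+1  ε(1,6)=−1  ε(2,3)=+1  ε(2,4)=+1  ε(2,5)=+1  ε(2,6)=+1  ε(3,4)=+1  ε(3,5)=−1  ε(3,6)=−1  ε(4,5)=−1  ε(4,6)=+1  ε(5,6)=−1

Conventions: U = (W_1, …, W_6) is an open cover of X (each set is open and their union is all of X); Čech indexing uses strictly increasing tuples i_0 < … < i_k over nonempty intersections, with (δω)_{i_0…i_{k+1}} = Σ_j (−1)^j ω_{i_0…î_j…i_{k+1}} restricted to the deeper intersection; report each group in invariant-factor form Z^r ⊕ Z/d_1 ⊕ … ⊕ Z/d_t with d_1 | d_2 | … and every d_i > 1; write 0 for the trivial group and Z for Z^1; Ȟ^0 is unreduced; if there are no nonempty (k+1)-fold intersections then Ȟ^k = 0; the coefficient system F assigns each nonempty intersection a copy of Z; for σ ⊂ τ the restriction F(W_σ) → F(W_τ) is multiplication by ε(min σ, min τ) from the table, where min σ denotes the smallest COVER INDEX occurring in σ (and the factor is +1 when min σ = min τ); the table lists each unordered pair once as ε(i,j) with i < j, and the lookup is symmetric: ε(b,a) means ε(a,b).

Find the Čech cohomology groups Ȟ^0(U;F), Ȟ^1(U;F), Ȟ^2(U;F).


nerve simplices:
  W12={p9,p10} W14={p3} W15={p5} W16={p4,p7} W23={p8} W34={p1} W56={p6,p11}
C dims 6,7; δ0: rk 5, SNF 1^5
degree 0: 6−5−0 = 1 → Ȟ^0 ≅ Z
degree 1: 7−0−5 = 2 → Ȟ^1 ≅ Z^2
degree 2: 0−0−0 = 0 → Ȟ^2 ≅ 0

Ȟ^0(U;F) ≅ Z, Ȟ^1(U;F) ≅ Z^2 and Ȟ^2(U;F) ≅ 0


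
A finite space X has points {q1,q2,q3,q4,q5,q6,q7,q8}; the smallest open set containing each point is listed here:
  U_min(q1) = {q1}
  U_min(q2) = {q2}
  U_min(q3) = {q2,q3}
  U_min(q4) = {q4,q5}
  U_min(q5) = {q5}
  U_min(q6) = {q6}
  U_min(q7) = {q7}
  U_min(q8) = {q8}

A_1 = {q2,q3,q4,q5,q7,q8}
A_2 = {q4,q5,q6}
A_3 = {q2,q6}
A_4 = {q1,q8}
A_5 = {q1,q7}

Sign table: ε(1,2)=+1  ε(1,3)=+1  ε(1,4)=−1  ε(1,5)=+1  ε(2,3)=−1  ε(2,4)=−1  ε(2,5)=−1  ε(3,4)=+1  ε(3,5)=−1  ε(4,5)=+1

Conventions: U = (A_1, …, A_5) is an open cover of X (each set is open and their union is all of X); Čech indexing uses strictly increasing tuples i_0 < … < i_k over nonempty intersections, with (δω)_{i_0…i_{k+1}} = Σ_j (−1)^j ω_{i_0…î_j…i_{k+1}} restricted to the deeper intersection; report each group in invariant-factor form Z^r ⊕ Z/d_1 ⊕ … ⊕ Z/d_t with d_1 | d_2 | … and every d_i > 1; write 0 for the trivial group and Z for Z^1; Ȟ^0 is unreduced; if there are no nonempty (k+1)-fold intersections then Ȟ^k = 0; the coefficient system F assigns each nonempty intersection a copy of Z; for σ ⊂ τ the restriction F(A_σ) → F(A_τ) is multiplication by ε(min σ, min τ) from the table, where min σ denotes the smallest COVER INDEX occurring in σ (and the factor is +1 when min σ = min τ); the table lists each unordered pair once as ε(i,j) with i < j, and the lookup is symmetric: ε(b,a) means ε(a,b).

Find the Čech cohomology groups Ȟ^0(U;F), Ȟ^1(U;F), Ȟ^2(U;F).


Ȟ^0 = 0, Ȟ^1 = Z ⊕ Z/2 and Ȟ^2 = 0

cover nerve:
  A12={q4,q5} A13={q2} A14={q8} A15={q7} A23={q6} A45={q1}
C dims 5,6; δ0: rk 5, SNF 1^4·2
Ȟ^0: (5−5)−0=0 ⇒ 0
Ȟ^1: (6−0)−5=1 plus torsion [2] ⇒ Z ⊕ Z/2
Ȟ^2: (0−0)−0=0 ⇒ 0


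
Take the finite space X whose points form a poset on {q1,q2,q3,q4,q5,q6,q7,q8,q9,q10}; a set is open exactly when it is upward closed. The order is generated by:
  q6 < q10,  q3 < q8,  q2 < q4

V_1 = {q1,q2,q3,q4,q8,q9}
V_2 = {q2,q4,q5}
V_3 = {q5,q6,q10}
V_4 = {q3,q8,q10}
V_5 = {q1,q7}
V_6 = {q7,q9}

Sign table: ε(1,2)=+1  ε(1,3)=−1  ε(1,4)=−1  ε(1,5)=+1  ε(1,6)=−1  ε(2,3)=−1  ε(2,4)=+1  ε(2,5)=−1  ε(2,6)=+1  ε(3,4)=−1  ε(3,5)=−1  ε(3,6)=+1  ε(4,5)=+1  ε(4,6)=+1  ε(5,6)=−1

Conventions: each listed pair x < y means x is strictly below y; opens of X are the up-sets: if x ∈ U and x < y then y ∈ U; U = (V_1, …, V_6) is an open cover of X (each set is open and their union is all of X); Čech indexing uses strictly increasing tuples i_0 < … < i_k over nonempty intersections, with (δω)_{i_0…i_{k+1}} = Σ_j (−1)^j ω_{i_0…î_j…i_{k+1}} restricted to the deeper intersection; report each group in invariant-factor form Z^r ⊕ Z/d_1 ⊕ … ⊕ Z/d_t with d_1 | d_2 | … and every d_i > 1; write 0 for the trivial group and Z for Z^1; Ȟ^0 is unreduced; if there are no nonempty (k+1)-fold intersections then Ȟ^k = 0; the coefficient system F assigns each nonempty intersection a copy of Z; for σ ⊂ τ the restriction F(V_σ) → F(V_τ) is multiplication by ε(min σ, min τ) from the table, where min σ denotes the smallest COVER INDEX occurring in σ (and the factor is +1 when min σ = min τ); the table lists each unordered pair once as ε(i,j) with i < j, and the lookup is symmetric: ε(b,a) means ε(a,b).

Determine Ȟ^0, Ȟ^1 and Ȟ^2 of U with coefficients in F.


nonempty overlaps:
  V12={q2,q4} V14={q3,q8} V15={q1} V16={q9} V23={q5} V34={q10} V56={q7}
C dims 6,7; δ0: rk 6, SNF 1^5·2
degree 0: 6−6−0 = 0 → Ȟ^0 ≅ 0
degree 1: 7−0−6 = 1 plus torsion [2] → Ȟ^1 ≅ Z ⊕ Z/2
degree 2: 0−0−0 = 0 → Ȟ^2 ≅ 0

Ȟ^0 ≅ 0,  Ȟ^1 ≅ Z ⊕ Z/2,  Ȟ^2 ≅ 0


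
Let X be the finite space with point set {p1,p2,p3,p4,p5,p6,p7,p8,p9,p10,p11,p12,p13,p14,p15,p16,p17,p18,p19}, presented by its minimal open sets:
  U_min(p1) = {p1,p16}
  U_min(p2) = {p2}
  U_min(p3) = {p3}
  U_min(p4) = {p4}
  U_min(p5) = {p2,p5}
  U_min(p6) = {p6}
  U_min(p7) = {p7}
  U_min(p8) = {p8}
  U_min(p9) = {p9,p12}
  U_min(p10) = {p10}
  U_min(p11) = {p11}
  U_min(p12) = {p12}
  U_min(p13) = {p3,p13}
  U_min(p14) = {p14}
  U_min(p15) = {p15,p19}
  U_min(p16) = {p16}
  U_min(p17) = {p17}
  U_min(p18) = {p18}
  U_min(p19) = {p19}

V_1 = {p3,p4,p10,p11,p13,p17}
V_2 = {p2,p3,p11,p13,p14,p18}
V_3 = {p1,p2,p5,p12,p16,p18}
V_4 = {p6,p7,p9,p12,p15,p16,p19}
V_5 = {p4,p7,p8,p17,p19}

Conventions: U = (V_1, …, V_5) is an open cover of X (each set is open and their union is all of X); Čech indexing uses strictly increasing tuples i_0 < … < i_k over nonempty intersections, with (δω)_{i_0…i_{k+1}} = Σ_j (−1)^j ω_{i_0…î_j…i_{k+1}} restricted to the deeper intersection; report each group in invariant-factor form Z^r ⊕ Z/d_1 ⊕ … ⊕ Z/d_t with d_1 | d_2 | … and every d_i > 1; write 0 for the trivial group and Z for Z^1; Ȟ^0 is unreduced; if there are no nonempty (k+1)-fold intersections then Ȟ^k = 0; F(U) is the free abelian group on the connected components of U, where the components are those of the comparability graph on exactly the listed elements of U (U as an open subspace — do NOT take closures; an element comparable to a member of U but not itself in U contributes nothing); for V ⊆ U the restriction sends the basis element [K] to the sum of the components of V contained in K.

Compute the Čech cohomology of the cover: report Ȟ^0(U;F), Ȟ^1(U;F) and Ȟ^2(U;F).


cover nerve:
  V12={p3,p11,p13} V15={p4,p17} V23={p2,p18} V34={p12,p16} V45={p7,p19}
components per intersection:
  V1: {p3,p13} {p4} {p10} {p11} {p17}
  V2: {p2} {p3,p13} {p11} {p14} {p18}
  V3: {p1,p16} {p2,p5} {p12} {p18}
  V4: {p6} {p7} {p9,p12} {p15,p19} {p16}
  V5: {p4} {p7} {p8} {p17} {p19}
  V12: {p3,p13} {p11}
  V15: {p4} {p17}
  V23: {p2} {p18}
  V34: {p12} {p16}
  V45: {p7} {p19}
C dims 24,10; δ0: rk 10, SNF 1^10
Ȟ^0: (24−10)−0=14 ⇒ Z^14
Ȟ^1: (10−0)−10=0 ⇒ 0
Ȟ^2: (0−0)−0=0 ⇒ 0

Ȟ^0 ≅ Z^14; Ȟ^1 ≅ 0; Ȟ^2 ≅ 0


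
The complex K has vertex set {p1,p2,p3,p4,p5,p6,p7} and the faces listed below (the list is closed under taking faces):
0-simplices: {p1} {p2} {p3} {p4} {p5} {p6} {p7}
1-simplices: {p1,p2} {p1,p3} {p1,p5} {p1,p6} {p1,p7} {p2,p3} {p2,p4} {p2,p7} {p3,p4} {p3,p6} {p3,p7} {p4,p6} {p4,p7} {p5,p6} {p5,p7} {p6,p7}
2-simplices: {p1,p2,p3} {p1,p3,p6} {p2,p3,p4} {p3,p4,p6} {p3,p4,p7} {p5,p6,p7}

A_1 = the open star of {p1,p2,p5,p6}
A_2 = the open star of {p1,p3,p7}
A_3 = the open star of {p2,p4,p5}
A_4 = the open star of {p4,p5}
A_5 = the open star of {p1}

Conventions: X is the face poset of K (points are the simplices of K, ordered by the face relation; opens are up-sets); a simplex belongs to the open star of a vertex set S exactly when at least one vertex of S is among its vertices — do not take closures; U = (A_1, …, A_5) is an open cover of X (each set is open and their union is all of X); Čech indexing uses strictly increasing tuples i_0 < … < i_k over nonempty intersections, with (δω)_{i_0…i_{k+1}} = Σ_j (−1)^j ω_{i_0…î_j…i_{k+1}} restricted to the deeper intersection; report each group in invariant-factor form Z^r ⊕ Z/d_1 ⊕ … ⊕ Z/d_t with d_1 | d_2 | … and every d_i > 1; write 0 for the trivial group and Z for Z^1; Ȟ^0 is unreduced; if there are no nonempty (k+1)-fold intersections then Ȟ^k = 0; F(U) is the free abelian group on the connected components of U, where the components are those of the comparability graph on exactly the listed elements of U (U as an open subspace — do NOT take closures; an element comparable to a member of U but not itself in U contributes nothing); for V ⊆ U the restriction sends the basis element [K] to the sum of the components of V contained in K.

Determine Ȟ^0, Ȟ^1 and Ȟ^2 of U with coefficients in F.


Ȟ^0(U;F) ≅ Z; Ȟ^1(U;F) ≅ Z^2; Ȟ^2(U;F) ≅ 0

intersection data:
  A1={{p1},{p2},{p5},{p6},{p1,p2},{p1,p3},{p1,p5},{p1,p6},{p1,p7},{p2,p3},{p2,p4},{p2,p7},{p3,p6},{p4,p6},{p5,p6},{p5,p7},{p6,p7},{p1,p2,p3},{p1,p3,p6},{p2,p3,p4},{p3,p4,p6},{p5,p6,p7}} A2={{p1},{p3},{p7},{p1,p2},{p1,p3},{p1,p5},{p1,p6},{p1,p7},{p2,p3},{p2,p7},{p3,p4},{p3,p6},{p3,p7},{p4,p7},{p5,p7},{p6,p7},{p1,p2,p3},{p1,p3,p6},{p2,p3,p4},{p3,p4,p6},{p3,p4,p7},{p5,p6,p7}} A3={{p2},{p4},{p5},{p1,p2},{p1,p5},{p2,p3},{p2,p4},{p2,p7},{p3,p4},{p4,p6},{p4,p7},{p5,p6},{p5,p7},{p1,p2,p3},{p2,p3,p4},{p3,p4,p6},{p3,p4,p7},{p5,p6,p7}} A4={{p4},{p5},{p1,p5},{p2,p4},{p3,p4},{p4,p6},{p4,p7},{p5,p6},{p5,p7},{p2,p3,p4},{p3,p4,p6},{p3,p4,p7},{p5,p6,p7}} A5={{p1},{p1,p2},{p1,p3},{p1,p5},{p1,p6},{p1,p7},{p1,p2,p3},{p1,p3,p6}}
  A12={{p1},{p1,p2},{p1,p3},{p1,p5},{p1,p6},{p1,p7},{p2,p3},{p2,p7},{p3,p6},{p5,p7},{p6,p7},{p1,p2,p3},{p1,p3,p6},{p2,p3,p4},{p3,p4,p6},{p5,p6,p7}} A13={{p2},{p5},{p1,p2},{p1,p5},{p2,p3},{p2,p4},{p2,p7},{p4,p6},{p5,p6},{p5,p7},{p1,p2,p3},{p2,p3,p4},{p3,p4,p6},{p5,p6,p7}} A14={{p5},{p1,p5},{p2,p4},{p4,p6},{p5,p6},{p5,p7},{p2,p3,p4},{p3,p4,p6},{p5,p6,p7}} A15={{p1},{p1,p2},{p1,p3},{p1,p5},{p1,p6},{p1,p7},{p1,p2,p3},{p1,p3,p6}} A23={{p1,p2},{p1,p5},{p2,p3},{p2,p7},{p3,p4},{p4,p7},{p5,p7},{p1,p2,p3},{p2,p3,p4},{p3,p4,p6},{p3,p4,p7},{p5,p6,p7}} A24={{p1,p5},{p3,p4},{p4,p7},{p5,p7},{p2,p3,p4},{p3,p4,p6},{p3,p4,p7},{p5,p6,p7}} A25={{p1},{p1,p2},{p1,p3},{p1,p5},{p1,p6},{p1,p7},{p1,p2,p3},{p1,p3,p6}} A34={{p4},{p5},{p1,p5},{p2,p4},{p3,p4},{p4,p6},{p4,p7},{p5,p6},{p5,p7},{p2,p3,p4},{p3,p4,p6},{p3,p4,p7},{p5,p6,p7}} A35={{p1,p2},{p1,p5},{p1,p2,p3}} A45={{p1,p5}}
  A123={{p1,p2},{p1,p5},{p2,p3},{p2,p7},{p5,p7},{p1,p2,p3},{p2,p3,p4},{p3,p4,p6},{p5,p6,p7}} A124={{p1,p5},{p5,p7},{p2,p3,p4},{p3,p4,p6},{p5,p6,p7}} A125={{p1},{p1,p2},{p1,p3},{p1,p5},{p1,p6},{p1,p7},{p1,p2,p3},{p1,p3,p6}} A134={{p5},{p1,p5},{p2,p4},{p4,p6},{p5,p6},{p5,p7},{p2,p3,p4},{p3,p4,p6},{p5,p6,p7}} A135={{p1,p2},{p1,p5},{p1,p2,p3}} A145={{p1,p5}} A234={{p1,p5},{p3,p4},{p4,p7},{p5,p7},{p2,p3,p4},{p3,p4,p6},{p3,p4,p7},{p5,p6,p7}} A235={{p1,p2},{p1,p5},{p1,p2,p3}} A245={{p1,p5}} A345={{p1,p5}}
  A1234={{p1,p5},{p5,p7},{p2,p3,p4},{p3,p4,p6},{p5,p6,p7}} A1235={{p1,p2},{p1,p5},{p1,p2,p3}} A1245={{p1,p5}} A1345={{p1,p5}} A2345={{p1,p5}}
  A12345={{p1,p5}}
components per intersection:
  A1: {{p1},{p2},{p5},{p6},{p1,p2},{p1,p3},{p1,p5},{p1,p6},{p1,p7},{p2,p3},{p2,p4},{p2,p7},{p3,p6},{p4,p6},{p5,p6},{p5,p7},{p6,p7},{p1,p2,p3},{p1,p3,p6},{p2,p3,p4},{p3,p4,p6},{p5,p6,p7}}
  A2: {{p1},{p3},{p7},{p1,p2},{p1,p3},{p1,p5},{p1,p6},{p1,p7},{p2,p3},{p2,p7},{p3,p4},{p3,p6},{p3,p7},{p4,p7},{p5,p7},{p6,p7},{p1,p2,p3},{p1,p3,p6},{p2,p3,p4},{p3,p4,p6},{p3,p4,p7},{p5,p6,p7}}
  A3: {{p2},{p4},{p1,p2},{p2,p3},{p2,p4},{p2,p7},{p3,p4},{p4,p6},{p4,p7},{p1,p2,p3},{p2,p3,p4},{p3,p4,p6},{p3,p4,p7}} {{p5},{p1,p5},{p5,p6},{p5,p7},{p5,p6,p7}}
  A4: {{p4},{p2,p4},{p3,p4},{p4,p6},{p4,p7},{p2,p3,p4},{p3,p4,p6},{p3,p4,p7}} {{p5},{p1,p5},{p5,p6},{p5,p7},{p5,p6,p7}}
  A5: {{p1},{p1,p2},{p1,p3},{p1,p5},{p1,p6},{p1,p7},{p1,p2,p3},{p1,p3,p6}}
  A12: {{p1},{p1,p2},{p1,p3},{p1,p5},{p1,p6},{p1,p7},{p2,p3},{p3,p6},{p1,p2,p3},{p1,p3,p6},{p2,p3,p4},{p3,p4,p6}} {{p2,p7}} {{p5,p7},{p6,p7},{p5,p6,p7}}
  A13: {{p2},{p1,p2},{p2,p3},{p2,p4},{p2,p7},{p1,p2,p3},{p2,p3,p4}} {{p5},{p1,p5},{p5,p6},{p5,p7},{p5,p6,p7}} {{p4,p6},{p3,p4,p6}}
  A14: {{p5},{p1,p5},{p5,p6},{p5,p7},{p5,p6,p7}} {{p2,p4},{p2,p3,p4}} {{p4,p6},{p3,p4,p6}}
  A15: {{p1},{p1,p2},{p1,p3},{p1,p5},{p1,p6},{p1,p7},{p1,p2,p3},{p1,p3,p6}}
  A23: {{p1,p2},{p2,p3},{p3,p4},{p4,p7},{p1,p2,p3},{p2,p3,p4},{p3,p4,p6},{p3,p4,p7}} {{p1,p5}} {{p2,p7}} {{p5,p7},{p5,p6,p7}}
  A24: {{p1,p5}} {{p3,p4},{p4,p7},{p2,p3,p4},{p3,p4,p6},{p3,p4,p7}} {{p5,p7},{p5,p6,p7}}
  A25: {{p1},{p1,p2},{p1,p3},{p1,p5},{p1,p6},{p1,p7},{p1,p2,p3},{p1,p3,p6}}
  A34: {{p4},{p2,p4},{p3,p4},{p4,p6},{p4,p7},{p2,p3,p4},{p3,p4,p6},{p3,p4,p7}} {{p5},{p1,p5},{p5,p6},{p5,p7},{p5,p6,p7}}
  A35: {{p1,p2},{p1,p2,p3}} {{p1,p5}}
  A45: {{p1,p5}}
  A123: {{p1,p2},{p2,p3},{p1,p2,p3},{p2,p3,p4}} {{p1,p5}} {{p2,p7}} {{p5,p7},{p5,p6,p7}} {{p3,p4,p6}}
  A124: {{p1,p5}} {{p5,p7},{p5,p6,p7}} {{p2,p3,p4}} {{p3,p4,p6}}
  A125: {{p1},{p1,p2},{p1,p3},{p1,p5},{p1,p6},{p1,p7},{p1,p2,p3},{p1,p3,p6}}
  A134: {{p5},{p1,p5},{p5,p6},{p5,p7},{p5,p6,p7}} {{p2,p4},{p2,p3,p4}} {{p4,p6},{p3,p4,p6}}
  A135: {{p1,p2},{p1,p2,p3}} {{p1,p5}}
  A145: {{p1,p5}}
  A234: {{p1,p5}} {{p3,p4},{p4,p7},{p2,p3,p4},{p3,p4,p6},{p3,p4,p7}} {{p5,p7},{p5,p6,p7}}
  A235: {{p1,p2},{p1,p2,p3}} {{p1,p5}}
  A245: {{p1,p5}}
  A345: {{p1,p5}}
  A1234: {{p1,p5}} {{p5,p7},{p5,p6,p7}} {{p2,p3,p4}} {{p3,p4,p6}}
  A1235: {{p1,p2},{p1,p2,p3}} {{p1,p5}}
  A1245: {{p1,p5}}
  A1345: {{p1,p5}}
  A2345: {{p1,p5}}
  A12345: {{p1,p5}}
C dims 7,23,23,9; δ0: rk 6, SNF 1^6; δ1: rk 15, SNF 1^15; δ2: rk 8, SNF 1^8
Ȟ^0 = (7 − 6) − 0 = 1, so Ȟ^0 ≅ Z
Ȟ^1 = (23 − 15) − 6 = 2, so Ȟ^1 ≅ Z^2
Ȟ^2 = (23 − 8) − 15 = 0, so Ȟ^2 ≅ 0


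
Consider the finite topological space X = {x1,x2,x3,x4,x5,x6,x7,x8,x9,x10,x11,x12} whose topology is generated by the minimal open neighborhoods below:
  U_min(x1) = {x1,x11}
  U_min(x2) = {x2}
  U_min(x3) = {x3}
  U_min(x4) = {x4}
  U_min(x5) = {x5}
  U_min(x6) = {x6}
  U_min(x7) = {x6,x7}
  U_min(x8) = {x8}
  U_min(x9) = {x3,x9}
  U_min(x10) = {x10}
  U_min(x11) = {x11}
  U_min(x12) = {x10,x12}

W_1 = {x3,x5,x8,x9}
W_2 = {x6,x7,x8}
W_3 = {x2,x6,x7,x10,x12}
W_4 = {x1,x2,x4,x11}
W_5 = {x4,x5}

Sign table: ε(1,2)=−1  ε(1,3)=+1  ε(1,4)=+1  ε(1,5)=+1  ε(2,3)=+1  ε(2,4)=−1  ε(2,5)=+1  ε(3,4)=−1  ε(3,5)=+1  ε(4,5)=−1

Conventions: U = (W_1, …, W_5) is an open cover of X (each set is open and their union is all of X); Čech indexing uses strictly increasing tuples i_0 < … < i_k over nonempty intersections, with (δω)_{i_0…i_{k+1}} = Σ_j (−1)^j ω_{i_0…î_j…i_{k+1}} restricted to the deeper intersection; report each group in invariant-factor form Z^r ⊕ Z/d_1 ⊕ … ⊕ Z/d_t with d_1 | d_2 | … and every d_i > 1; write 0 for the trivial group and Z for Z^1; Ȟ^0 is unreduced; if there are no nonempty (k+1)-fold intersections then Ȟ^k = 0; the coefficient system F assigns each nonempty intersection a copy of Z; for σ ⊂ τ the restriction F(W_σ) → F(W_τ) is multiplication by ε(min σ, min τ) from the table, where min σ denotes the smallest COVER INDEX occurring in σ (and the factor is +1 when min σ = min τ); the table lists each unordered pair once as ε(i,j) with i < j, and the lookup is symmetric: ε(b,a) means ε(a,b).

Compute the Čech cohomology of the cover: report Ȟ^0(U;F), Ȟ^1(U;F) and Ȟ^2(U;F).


nerve simplices:
  W12={x8} W15={x5} W23={x6,x7} W34={x2} W45={x4}
C dims 5,5; δ0: rk 5, SNF 1^4·2
degree 0: 5−5−0 = 0 → Ȟ^0 ≅ 0
degree 1: 5−0−5 = 0 plus torsion [2] → Ȟ^1 ≅ Z/2
degree 2: 0−0−0 = 0 → Ȟ^2 ≅ 0

Ȟ^0(U;F) ≅ 0,  Ȟ^1(U;F) ≅ Z/2,  Ȟ^2(U;F) ≅ 0


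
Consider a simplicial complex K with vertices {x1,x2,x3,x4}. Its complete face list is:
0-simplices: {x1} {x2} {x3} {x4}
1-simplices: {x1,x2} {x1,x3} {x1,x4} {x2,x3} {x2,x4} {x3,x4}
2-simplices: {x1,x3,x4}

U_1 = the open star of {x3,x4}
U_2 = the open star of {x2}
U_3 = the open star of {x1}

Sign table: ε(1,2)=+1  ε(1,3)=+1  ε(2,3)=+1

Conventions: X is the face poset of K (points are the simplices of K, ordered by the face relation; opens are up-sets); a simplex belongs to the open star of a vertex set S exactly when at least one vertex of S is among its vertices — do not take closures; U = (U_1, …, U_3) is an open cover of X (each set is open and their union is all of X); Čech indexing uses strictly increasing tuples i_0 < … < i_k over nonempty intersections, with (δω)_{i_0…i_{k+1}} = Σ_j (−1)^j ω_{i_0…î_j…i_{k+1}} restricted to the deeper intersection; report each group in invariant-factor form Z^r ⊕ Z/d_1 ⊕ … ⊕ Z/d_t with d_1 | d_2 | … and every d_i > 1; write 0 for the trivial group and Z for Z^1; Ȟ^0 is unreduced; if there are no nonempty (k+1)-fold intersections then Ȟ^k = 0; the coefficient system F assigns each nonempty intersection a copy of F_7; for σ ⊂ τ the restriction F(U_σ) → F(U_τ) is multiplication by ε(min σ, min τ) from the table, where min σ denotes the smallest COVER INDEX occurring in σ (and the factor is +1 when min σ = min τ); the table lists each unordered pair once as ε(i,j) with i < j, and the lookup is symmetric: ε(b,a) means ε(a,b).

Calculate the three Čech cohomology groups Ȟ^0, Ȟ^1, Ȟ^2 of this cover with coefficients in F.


Ȟ^0(U;F) ≅ Z/7; Ȟ^1(U;F) ≅ Z/7; Ȟ^2(U;F) ≅ 0

nerve of the cover:
  U1={{x3},{x4},{x1,x3},{x1,x4},{x2,x3},{x2,x4},{x3,x4},{x1,x3,x4}} U2={{x2},{x1,x2},{x2,x3},{x2,x4}} U3={{x1},{x1,x2},{x1,x3},{x1,x4},{x1,x3,x4}}
  U12={{x2,x3},{x2,x4}} U13={{x1,x3},{x1,x4},{x1,x3,x4}} U23={{x1,x2}}
C dims 3,3; δ0: rk_F7 2
Ȟ^0 = (3 − 2) − 0 = 1, so Ȟ^0 ≅ Z/7
Ȟ^1 = (3 − 0) − 2 = 1, so Ȟ^1 ≅ Z/7
Ȟ^2 = (0 − 0) − 0 = 0, so Ȟ^2 ≅ 0


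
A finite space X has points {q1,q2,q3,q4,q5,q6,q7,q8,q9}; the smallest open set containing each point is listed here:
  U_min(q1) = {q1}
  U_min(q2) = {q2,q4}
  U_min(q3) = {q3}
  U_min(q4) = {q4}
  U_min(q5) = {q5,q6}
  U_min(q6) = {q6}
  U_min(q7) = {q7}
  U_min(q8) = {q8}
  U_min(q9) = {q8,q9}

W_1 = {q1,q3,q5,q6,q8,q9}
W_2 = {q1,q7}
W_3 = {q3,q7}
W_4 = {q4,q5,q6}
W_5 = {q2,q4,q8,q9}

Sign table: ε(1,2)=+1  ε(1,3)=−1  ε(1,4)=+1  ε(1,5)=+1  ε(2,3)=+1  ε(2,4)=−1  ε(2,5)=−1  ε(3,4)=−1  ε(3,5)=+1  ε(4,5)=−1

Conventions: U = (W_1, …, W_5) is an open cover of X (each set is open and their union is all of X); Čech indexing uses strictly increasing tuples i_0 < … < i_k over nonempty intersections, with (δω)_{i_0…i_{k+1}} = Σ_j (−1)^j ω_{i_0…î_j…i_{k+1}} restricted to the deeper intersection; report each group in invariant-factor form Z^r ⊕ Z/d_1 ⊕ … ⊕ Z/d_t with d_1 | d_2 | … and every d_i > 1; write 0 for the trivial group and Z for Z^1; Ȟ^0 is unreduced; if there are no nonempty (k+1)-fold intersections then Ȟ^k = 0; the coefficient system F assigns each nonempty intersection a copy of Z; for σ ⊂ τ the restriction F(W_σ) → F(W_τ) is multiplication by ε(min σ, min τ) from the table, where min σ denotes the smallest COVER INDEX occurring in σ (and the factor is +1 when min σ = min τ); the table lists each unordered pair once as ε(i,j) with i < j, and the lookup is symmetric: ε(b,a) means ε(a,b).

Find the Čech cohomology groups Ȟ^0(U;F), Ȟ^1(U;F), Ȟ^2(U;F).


Ȟ^0 ≅ 0, Ȟ^1 ≅ Z ⊕ Z/2, Ȟ^2 ≅ 0

nonempty overlaps:
  W12={q1} W13={q3} W14={q5,q6} W15={q8,q9} W23={q7} W45={q4}
C dims 5,6; δ0: rk 5, SNF 1^4·2
degree 0: 5−5−0 = 0 → Ȟ^0 ≅ 0
degree 1: 6−0−5 = 1 plus torsion [2] → Ȟ^1 ≅ Z ⊕ Z/2
degree 2: 0−0−0 = 0 → Ȟ^2 ≅ 0


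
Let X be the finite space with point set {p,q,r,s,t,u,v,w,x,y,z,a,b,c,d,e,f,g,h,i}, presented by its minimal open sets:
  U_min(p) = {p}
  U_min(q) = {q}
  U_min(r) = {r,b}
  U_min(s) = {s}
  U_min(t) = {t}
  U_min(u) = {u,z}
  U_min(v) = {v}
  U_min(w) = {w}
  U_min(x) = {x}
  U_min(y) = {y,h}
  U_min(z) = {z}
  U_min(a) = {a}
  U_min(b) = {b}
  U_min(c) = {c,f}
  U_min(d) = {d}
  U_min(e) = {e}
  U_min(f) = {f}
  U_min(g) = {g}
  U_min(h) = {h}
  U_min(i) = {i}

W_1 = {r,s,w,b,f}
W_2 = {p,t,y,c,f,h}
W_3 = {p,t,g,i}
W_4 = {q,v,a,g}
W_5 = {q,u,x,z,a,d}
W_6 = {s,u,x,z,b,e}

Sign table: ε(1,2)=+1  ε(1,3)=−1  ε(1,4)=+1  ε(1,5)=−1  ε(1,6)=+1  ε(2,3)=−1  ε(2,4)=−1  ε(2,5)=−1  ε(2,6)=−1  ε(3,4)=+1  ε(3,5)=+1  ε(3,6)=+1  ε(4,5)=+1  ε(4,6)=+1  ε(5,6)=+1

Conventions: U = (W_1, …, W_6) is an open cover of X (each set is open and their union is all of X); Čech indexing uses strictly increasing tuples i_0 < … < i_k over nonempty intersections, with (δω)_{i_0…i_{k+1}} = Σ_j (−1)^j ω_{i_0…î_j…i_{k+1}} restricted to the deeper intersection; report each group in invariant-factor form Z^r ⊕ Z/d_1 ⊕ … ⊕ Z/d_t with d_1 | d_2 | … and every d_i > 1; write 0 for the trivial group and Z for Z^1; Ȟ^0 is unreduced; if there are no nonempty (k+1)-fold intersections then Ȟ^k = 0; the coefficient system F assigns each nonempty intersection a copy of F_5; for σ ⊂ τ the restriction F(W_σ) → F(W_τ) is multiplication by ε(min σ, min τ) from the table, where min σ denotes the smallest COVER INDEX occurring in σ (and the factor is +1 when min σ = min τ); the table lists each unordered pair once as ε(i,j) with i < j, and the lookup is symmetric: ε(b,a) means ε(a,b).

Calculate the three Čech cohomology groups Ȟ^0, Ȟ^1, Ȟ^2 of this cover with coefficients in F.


nerve of the cover:
  W12={f} W16={s,b} W23={p,t} W34={g} W45={q,a} W56={u,x,z}
C dims 6,6; δ0: rk_F5 6
Ȟ^0 = (6 − 6) − 0 = 0, so Ȟ^0 ≅ 0
Ȟ^1 = (6 − 0) − 6 = 0, so Ȟ^1 ≅ 0
Ȟ^2 = (0 − 0) − 0 = 0, so Ȟ^2 ≅ 0

Ȟ^0(U;F) ≅ 0,  Ȟ^1(U;F) ≅ 0,  Ȟ^2(U;F) ≅ 0


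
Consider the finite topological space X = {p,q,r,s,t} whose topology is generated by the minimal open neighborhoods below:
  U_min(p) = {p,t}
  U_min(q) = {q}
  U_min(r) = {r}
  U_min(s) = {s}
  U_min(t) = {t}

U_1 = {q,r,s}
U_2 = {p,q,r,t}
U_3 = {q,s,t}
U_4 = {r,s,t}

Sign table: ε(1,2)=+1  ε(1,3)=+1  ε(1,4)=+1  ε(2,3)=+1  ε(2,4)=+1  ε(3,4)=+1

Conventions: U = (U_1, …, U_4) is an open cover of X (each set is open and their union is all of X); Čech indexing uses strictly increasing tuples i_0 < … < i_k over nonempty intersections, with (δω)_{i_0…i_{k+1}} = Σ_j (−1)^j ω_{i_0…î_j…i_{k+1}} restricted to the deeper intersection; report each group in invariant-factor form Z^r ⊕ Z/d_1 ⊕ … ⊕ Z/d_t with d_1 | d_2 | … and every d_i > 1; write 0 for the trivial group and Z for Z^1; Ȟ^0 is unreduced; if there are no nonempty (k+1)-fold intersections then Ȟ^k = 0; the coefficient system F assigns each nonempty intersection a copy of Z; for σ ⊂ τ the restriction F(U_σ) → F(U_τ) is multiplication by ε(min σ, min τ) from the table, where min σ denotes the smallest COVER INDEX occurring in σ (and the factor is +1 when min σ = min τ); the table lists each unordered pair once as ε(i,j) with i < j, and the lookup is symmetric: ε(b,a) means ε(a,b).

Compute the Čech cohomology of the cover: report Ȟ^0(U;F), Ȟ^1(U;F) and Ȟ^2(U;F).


intersection data:
  U12={q,r} U13={q,s} U14={r,s} U23={q,t} U24={r,t} U34={s,t}
  U123={q} U124={r} U134={s} U234={t}
C dims 4,6,4; δ0: rk 3, SNF 1^3; δ1: rk 3, SNF 1^3
Ȟ^0 = (4 − 3) − 0 = 1, so Ȟ^0 ≅ Z
Ȟ^1 = (6 − 3) − 3 = 0, so Ȟ^1 ≅ 0
Ȟ^2 = (4 − 0) − 3 = 1, so Ȟ^2 ≅ Z

Ȟ^0 = Z; Ȟ^1 = 0; Ȟ^2 = Z


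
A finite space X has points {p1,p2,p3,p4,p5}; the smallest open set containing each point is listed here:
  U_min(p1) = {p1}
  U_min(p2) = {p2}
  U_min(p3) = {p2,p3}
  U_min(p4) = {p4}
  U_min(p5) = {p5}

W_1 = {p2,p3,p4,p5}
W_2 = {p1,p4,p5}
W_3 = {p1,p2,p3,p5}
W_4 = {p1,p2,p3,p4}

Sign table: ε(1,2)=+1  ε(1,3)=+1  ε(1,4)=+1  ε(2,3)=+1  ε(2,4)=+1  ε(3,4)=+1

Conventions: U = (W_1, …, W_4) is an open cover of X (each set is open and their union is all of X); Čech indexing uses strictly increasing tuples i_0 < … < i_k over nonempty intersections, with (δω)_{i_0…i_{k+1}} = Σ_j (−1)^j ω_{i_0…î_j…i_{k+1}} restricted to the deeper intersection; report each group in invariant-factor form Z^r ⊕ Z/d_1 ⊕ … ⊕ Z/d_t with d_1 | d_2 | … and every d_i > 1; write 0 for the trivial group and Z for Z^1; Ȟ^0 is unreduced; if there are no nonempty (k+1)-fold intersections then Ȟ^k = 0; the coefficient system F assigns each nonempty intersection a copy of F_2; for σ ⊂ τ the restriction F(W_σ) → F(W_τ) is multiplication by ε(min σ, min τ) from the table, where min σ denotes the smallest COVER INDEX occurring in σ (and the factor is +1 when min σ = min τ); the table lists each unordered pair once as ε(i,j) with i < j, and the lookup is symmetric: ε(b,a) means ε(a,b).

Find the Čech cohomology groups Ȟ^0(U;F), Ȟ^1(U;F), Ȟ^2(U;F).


nonempty intersections:
  W12={p4,p5} W13={p2,p3,p5} W14={p2,p3,p4} W23={p1,p5} W24={p1,p4} W34={p1,p2,p3}
  W123={p5} W124={p4} W134={p2,p3} W234={p1}
C dims 4,6,4; δ0: rk_F2 3; δ1: rk_F2 3
Ȟ^0: (4−3)−0=1 ⇒ Z/2
Ȟ^1: (6−3)−3=0 ⇒ 0
Ȟ^2: (4−0)−3=1 ⇒ Z/2

Ȟ^0 = Z/2,  Ȟ^1 = 0,  Ȟ^2 = Z/2


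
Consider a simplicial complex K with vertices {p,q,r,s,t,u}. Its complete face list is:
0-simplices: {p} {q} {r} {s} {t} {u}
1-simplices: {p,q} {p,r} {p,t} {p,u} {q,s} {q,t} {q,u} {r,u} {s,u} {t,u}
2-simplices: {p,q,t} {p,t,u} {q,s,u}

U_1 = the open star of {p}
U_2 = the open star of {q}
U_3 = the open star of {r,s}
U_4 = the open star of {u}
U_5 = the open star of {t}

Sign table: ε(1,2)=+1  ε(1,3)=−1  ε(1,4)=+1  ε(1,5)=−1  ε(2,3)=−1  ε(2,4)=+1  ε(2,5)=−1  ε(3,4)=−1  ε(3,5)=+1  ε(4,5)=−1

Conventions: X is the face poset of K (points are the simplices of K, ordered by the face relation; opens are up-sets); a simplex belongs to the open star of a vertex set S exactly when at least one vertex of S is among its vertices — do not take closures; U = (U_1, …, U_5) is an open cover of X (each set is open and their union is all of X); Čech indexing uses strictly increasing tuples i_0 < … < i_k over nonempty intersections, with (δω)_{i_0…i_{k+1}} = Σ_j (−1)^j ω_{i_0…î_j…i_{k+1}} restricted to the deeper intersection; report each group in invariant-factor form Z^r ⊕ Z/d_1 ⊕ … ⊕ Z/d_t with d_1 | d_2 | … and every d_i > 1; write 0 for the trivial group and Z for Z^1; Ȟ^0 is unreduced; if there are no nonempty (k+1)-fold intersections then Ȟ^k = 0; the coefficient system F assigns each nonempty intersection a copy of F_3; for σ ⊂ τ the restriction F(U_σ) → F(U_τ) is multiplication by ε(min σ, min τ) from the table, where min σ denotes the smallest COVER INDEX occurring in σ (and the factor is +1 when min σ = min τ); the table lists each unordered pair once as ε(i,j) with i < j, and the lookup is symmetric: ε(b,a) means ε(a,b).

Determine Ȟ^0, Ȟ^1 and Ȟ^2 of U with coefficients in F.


Ȟ^0 ≅ Z/3, Ȟ^1 ≅ Z/3 ⊕ Z/3 and Ȟ^2 ≅ 0

nonempty overlaps:
  U1={{p},{p,q},{p,r},{p,t},{p,u},{p,q,t},{p,t,u}} U2={{q},{p,q},{q,s},{q,t},{q,u},{p,q,t},{q,s,u}} U3={{r},{s},{p,r},{q,s},{r,u},{s,u},{q,s,u}} U4={{u},{p,u},{q,u},{r,u},{s,u},{t,u},{p,t,u},{q,s,u}} U5={{t},{p,t},{q,t},{t,u},{p,q,t},{p,t,u}}
  U12={{p,q},{p,q,t}} U13={{p,r}} U14={{p,u},{p,t,u}} U15={{p,t},{p,q,t},{p,t,u}} U23={{q,s},{q,s,u}} U24={{q,u},{q,s,u}} U25={{q,t},{p,q,t}} U34={{r,u},{s,u},{q,s,u}} U45={{t,u},{p,t,u}}
  U125={{p,q,t}} U145={{p,t,u}} U234={{q,s,u}}
C dims 5,9,3; δ0: rk_F3 4; δ1: rk_F3 3
degree 0: 5−4−0 = 1 → Ȟ^0 ≅ Z/3
degree 1: 9−3−4 = 2 → Ȟ^1 ≅ Z/3 ⊕ Z/3
degree 2: 3−0−3 = 0 → Ȟ^2 ≅ 0


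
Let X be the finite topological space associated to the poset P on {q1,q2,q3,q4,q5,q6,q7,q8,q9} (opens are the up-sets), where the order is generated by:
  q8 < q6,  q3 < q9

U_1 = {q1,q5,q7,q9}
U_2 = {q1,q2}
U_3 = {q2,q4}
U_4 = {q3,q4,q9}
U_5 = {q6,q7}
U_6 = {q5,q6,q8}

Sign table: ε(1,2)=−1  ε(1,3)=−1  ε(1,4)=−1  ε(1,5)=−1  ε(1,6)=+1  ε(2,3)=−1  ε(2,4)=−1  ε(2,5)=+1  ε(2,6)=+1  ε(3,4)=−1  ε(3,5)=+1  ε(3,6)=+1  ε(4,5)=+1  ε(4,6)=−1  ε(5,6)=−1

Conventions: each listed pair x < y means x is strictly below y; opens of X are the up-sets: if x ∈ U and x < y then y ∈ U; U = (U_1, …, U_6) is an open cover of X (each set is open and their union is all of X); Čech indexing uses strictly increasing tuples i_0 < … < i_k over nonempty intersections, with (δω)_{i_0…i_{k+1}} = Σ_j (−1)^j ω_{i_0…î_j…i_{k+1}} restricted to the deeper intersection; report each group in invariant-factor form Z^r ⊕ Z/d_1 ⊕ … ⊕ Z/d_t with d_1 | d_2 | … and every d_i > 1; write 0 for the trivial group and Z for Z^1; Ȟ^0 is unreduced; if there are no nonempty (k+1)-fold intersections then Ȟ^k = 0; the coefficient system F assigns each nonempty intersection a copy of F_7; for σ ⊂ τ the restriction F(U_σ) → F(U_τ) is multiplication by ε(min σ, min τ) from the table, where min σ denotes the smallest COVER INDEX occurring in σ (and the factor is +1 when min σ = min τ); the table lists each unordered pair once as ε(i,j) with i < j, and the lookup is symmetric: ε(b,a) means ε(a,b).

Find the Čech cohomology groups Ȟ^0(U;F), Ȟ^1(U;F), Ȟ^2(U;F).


nerve of the cover:
  U12={q1} U14={q9} U15={q7} U16={q5} U23={q2} U34={q4} U56={q6}
C dims 6,7; δ0: rk_F7 5
Ȟ^0 = (6 − 5) − 0 = 1, so Ȟ^0 ≅ Z/7
Ȟ^1 = (7 − 0) − 5 = 2, so Ȟ^1 ≅ Z/7 ⊕ Z/7
Ȟ^2 = (0 − 0) − 0 = 0, so Ȟ^2 ≅ 0

Ȟ^0 ≅ Z/7; Ȟ^1 ≅ Z/7 ⊕ Z/7; Ȟ^2 ≅ 0


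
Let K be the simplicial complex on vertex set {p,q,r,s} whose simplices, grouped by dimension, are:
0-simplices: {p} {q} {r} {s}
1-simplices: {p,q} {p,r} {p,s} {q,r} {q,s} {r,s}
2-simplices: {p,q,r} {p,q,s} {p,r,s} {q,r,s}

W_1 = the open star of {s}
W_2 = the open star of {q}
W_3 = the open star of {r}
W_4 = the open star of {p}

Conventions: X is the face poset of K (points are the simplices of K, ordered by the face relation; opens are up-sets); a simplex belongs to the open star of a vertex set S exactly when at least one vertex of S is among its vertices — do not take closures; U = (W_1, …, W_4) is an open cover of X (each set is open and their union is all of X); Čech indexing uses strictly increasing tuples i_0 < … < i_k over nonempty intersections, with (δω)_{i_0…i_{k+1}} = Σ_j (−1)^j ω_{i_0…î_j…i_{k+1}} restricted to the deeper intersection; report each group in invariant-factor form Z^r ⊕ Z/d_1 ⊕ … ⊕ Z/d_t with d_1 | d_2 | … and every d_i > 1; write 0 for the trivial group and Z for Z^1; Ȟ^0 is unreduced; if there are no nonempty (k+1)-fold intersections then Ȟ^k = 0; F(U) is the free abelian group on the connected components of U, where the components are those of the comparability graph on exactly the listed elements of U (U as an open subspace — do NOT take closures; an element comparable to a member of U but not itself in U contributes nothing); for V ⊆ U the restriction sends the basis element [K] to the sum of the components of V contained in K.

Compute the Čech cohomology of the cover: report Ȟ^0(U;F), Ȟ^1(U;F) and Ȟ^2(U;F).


intersection data:
  W1={{s},{p,s},{q,s},{r,s},{p,q,s},{p,r,s},{q,r,s}} W2={{q},{p,q},{q,r},{q,s},{p,q,r},{p,q,s},{q,r,s}} W3={{r},{p,r},{q,r},{r,s},{p,q,r},{p,r,s},{q,r,s}} W4={{p},{p,q},{p,r},{p,s},{p,q,r},{p,q,s},{p,r,s}}
  W12={{q,s},{p,q,s},{q,r,s}} W13={{r,s},{p,r,s},{q,r,s}} W14={{p,s},{p,q,s},{p,r,s}} W23={{q,r},{p,q,r},{q,r,s}} W24={{p,q},{p,q,r},{p,q,s}} W34={{p,r},{p,q,r},{p,r,s}}
  W123={{q,r,s}} W124={{p,q,s}} W134={{p,r,s}} W234={{p,q,r}}
components per intersection:
  W1: {{s},{p,s},{q,s},{r,s},{p,q,s},{p,r,s},{q,r,s}}
  W2: {{q},{p,q},{q,r},{q,s},{p,q,r},{p,q,s},{q,r,s}}
  W3: {{r},{p,r},{q,r},{r,s},{p,q,r},{p,r,s},{q,r,s}}
  W4: {{p},{p,q},{p,r},{p,s},{p,q,r},{p,q,s},{p,r,s}}
  W12: {{q,s},{p,q,s},{q,r,s}}
  W13: {{r,s},{p,r,s},{q,r,s}}
  W14: {{p,s},{p,q,s},{p,r,s}}
  W23: {{q,r},{p,q,r},{q,r,s}}
  W24: {{p,q},{p,q,r},{p,q,s}}
  W34: {{p,r},{p,q,r},{p,r,s}}
  W123: {{q,r,s}}
  W124: {{p,q,s}}
  W134: {{p,r,s}}
  W234: {{p,q,r}}
C dims 4,6,4; δ0: rk 3, SNF 1^3; δ1: rk 3, SNF 1^3
Ȟ^0 = (4 − 3) − 0 = 1, so Ȟ^0 ≅ Z
Ȟ^1 = (6 − 3) − 3 = 0, so Ȟ^1 ≅ 0
Ȟ^2 = (4 − 0) − 3 = 1, so Ȟ^2 ≅ Z

Ȟ^0(U;F) ≅ Z, Ȟ^1(U;F) ≅ 0 and Ȟ^2(U;F) ≅ Z
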